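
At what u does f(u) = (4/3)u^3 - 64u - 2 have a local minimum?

f'(u) = 4u^2 - 64 = 0 at u = -4, 4.
f''(u) = 8u. f''(-4) = -32 < 0 ⇒ local maximum; f''(4) = 32 > 0 ⇒ local minimum.
The local minimum is f(4) = -518/3.

4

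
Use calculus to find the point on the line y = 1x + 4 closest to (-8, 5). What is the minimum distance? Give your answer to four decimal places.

Minimize D(x)^2 = (x + 8)^2 + (x - 1)^2.
d/dx[D^2] = 2(x + 8) + 2·1·(x - 1) = 0 ⇒ x = -7/2.
Then y = 1/2 and the distance is √(81/2) ≈ 6.3640.

6.3640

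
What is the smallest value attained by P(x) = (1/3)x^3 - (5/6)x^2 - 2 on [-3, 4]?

The derivative is x^2 - (5/3)x, which vanishes at x = 0 and x = 5/3.
Candidates: P(-3) = -37/2; P(0) = -2; P(5/3) = -449/162; P(4) = 6.
The minimum over the interval is -37/2, attained at x = -3.

-37/2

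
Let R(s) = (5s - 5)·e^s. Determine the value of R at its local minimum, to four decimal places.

By the product rule, R'(s) = (5s)·e^s. Since e^s > 0, the only critical point is s = 0.
R''(0) has the same sign as 5 > 0, so this is a local minimum.
R(0) = (-5)·e^(0) ≈ -5.0000.

-5.0000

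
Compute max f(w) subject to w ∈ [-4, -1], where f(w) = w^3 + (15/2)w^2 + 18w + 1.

-21/2

f'(w) = 3w^2 + 15w + 18, which vanishes at w = -3 and w = -2.
Compare values at every candidate in [-4, -1]: f(-4) = -15; f(-3) = -25/2; f(-2) = -13; f(-1) = -21/2.
So the maximum is f(-1) = -21/2.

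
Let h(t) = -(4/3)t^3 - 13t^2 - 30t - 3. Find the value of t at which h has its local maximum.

-3/2

h'(t) = -4t^2 - 26t - 30 = 0 at t = -5, -3/2.
Second-derivative test with h''(t) = -8t - 26: h''(-5) = 14 > 0 ⇒ local minimum; h''(-3/2) = -14 < 0 ⇒ local maximum.
So the local maximum value is h(-3/2) = 69/4.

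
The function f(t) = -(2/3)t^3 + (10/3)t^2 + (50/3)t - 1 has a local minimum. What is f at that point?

-1331/81

Critical points: f'(t) = -2t^2 + (20/3)t + 50/3 vanishes at t = -5/3, 5.
Since f''(t) = -4t + 20/3, we get f''(-5/3) = 40/3 > 0 ⇒ local minimum; f''(5) = -40/3 < 0 ⇒ local maximum.
So the local minimum value is f(-5/3) = -1331/81.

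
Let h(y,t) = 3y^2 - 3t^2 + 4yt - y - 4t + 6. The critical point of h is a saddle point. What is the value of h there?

341/52

∂h/∂y = 6y + 4t - 1 = 0 and ∂h/∂t = 4y - 6t - 4 = 0, so (y, t) = (11/26, -5/13).
The Hessian has h_{yy} = 6, h_{tt} = -6, h_{yt} = 4, giving D = -52 < 0, so the point is a saddle point.
h(11/26, -5/13) = 341/52.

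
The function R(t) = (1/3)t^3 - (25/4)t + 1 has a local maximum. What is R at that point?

137/12

R'(t) = t^2 - 25/4 = 0 at t = -5/2, 5/2.
Since R''(t) = 2t, we get R''(-5/2) = -5 < 0 ⇒ local maximum; R''(5/2) = 5 > 0 ⇒ local minimum.
So the local maximum value is R(-5/2) = 137/12.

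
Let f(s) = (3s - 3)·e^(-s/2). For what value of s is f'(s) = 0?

3

By the product rule, f'(s) = (-(3/2)s + 9/2)·e^(-s/2). Since e^(-s/2) > 0, the only critical point is s = 3.
f''(3) has the same sign as -3/2 < 0, so this is a local maximum.
f(3) = (6)·e^(-3/2) ≈ 1.3388.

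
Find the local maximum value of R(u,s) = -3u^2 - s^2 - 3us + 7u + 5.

64/3

∂R/∂u = -6u - 3s + 7 = 0 and ∂R/∂s = -3u - 2s = 0, so (u, s) = (14/3, -7).
The Hessian has R_{uu} = -6, R_{ss} = -2, R_{us} = -3, giving D = 3 > 0 with R_{uu} < 0, so the point is a local maximum.
R(14/3, -7) = 64/3.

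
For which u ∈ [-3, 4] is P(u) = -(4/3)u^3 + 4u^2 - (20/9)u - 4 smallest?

The derivative is -4u^2 + 8u - 20/9, which vanishes at u = 1/3 and u = 5/3.
Evaluating at the critical points and endpoints: P(-3) = 224/3, P(1/3) = -352/81, P(5/3) = -224/81, P(4) = -308/9.
The minimum over the interval is -308/9, attained at u = 4.

4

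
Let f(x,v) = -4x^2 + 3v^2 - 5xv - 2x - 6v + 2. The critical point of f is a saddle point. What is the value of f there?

∂f/∂x = -8x - 5v - 2 = 0 and ∂f/∂v = -5x + 6v - 6 = 0, so (x, v) = (-42/73, 38/73).
The Hessian has f_{xx} = -8, f_{vv} = 6, f_{xv} = -5, giving D = -73 < 0, so the point is a saddle point.
f(-42/73, 38/73) = 74/73.

74/73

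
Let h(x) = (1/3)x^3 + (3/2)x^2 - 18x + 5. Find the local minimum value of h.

-53/2

Critical points: h'(x) = x^2 + 3x - 18 vanishes at x = -6, 3.
Second-derivative test with h''(x) = 2x + 3: h''(-6) = -9 < 0 ⇒ local maximum; h''(3) = 9 > 0 ⇒ local minimum.
So the local minimum value is h(3) = -53/2.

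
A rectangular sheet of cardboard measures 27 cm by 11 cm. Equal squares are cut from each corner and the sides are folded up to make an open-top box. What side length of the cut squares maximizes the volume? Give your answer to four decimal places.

2.4140

With cut size x, the volume is V(x) = x(27 − 2x)(11 − 2x) for 0 < x < 5.5.
V'(x) = 12x^2 − 152x + 297. Setting V'(x) = 0 gives x ≈ 2.4140 (the root in (0, 5.5)).
V''(x) = 24x − 152 is negative there, so this is the maximum; V ≈ 330.3452.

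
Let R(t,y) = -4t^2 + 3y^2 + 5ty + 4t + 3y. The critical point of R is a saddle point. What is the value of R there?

∂R/∂t = -8t + 5y + 4 = 0 and ∂R/∂y = 5t + 6y + 3 = 0, so (t, y) = (9/73, -44/73).
The Hessian has R_{tt} = -8, R_{yy} = 6, R_{ty} = 5, giving D = -73 < 0, so the point is a saddle point.
R(9/73, -44/73) = -48/73.

-48/73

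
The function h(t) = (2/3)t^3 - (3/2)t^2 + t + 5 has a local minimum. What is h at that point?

h'(t) = 2t^2 - 3t + 1. Setting h'(t) = 0 gives t ∈ {1/2, 1}.
Since h''(t) = 4t - 3, we get h''(1/2) = -1 < 0 ⇒ local maximum; h''(1) = 1 > 0 ⇒ local minimum.
So the local minimum value is h(1) = 31/6.

31/6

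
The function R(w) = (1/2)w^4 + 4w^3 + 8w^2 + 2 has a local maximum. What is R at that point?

R'(w) = 2w^3 + 12w^2 + 16w = 0 at w = -4, -2, 0.
Since R''(w) = 6w^2 + 24w + 16, we get R''(-4) = 16 > 0 ⇒ local minimum; R''(-2) = -8 < 0 ⇒ local maximum; R''(0) = 16 > 0 ⇒ local minimum.
The local maximum is R(-2) = 10.

10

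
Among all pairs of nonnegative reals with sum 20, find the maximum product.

100

With x + y = 20, the product is P(x) = x(20 − x).
P'(x) = 20 − 2x = 0 gives x = 10; P'' = −2 < 0, so this is the maximum.
P = 10·10 = 100.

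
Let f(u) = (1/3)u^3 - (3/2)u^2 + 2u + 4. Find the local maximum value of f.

29/6

f'(u) = u^2 - 3u + 2 = 0 at u = 1, 2.
Since f''(u) = 2u - 3, we get f''(1) = -1 < 0 ⇒ local maximum; f''(2) = 1 > 0 ⇒ local minimum.
So the local maximum value is f(1) = 29/6.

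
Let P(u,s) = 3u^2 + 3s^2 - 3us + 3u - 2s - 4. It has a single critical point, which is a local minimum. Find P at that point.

-43/9

∂P/∂u = 6u - 3s + 3 = 0 and ∂P/∂s = -3u + 6s - 2 = 0, so (u, s) = (-4/9, 1/9).
The Hessian has P_{uu} = 6, P_{ss} = 6, P_{us} = -3, giving D = 27 > 0 with P_{uu} > 0, so the point is a local minimum.
P(-4/9, 1/9) = -43/9.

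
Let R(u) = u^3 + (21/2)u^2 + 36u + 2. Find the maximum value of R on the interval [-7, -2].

The derivative is 3u^2 + 21u + 36, which vanishes at u = -4 and u = -3.
Compare values at every candidate in [-7, -2]: R(-7) = -157/2,  R(-4) = -38,  R(-3) = -77/2,  R(-2) = -36.
The maximum over the interval is -36, attained at u = -2.

-36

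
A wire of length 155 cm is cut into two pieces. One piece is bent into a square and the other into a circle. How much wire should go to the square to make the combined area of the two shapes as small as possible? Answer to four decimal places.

Let x be the length used for the square. Square side x/4; circle radius (155−x)/(2π).
A(x) = (x/4)² + π·((155−x)/(2π))² = x²/16 + (155−x)²/(4π) for 0 ≤ x ≤ 155. A'(x) = x/8 − (155−x)/(2π) = 0 gives x = 4·155/(π+4) ≈ 86.8154.
A'' = 1/8 + 1/(2π) > 0, so this gives the minimum combined area; x ≈ 86.8154 cm to the square.

86.8154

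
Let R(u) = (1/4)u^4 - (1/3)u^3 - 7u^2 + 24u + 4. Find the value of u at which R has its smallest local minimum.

-4

R'(u) = u^3 - u^2 - 14u + 24 = 0 at u = -4, 2, 3.
Second-derivative test with R''(u) = 3u^2 - 2u - 14: R''(-4) = 42 > 0 ⇒ local minimum; R''(2) = -6 < 0 ⇒ local maximum; R''(3) = 7 > 0 ⇒ local minimum.
So the smallest local minimum value is R(-4) = -356/3.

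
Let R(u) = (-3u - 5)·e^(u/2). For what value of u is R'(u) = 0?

-11/3

R'(u) = (-3)·e^(u/2) + (-3u - 5)·(1/2)·e^(u/2) = (-(3/2)u - 11/2)·e^(u/2). Since e^(u/2) > 0, the only critical point is u = -11/3.
R''(-11/3) has the same sign as -3/2 < 0, so this is a local maximum.
R(-11/3) = (6)·e^(-11/6) ≈ 0.9593.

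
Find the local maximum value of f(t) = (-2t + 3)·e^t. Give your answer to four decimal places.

3.2974

f'(t) = (-2)·e^t + (-2t + 3)·1·e^t = (-2t + 1)·e^t. Since e^t > 0, the only critical point is t = 1/2.
f''(1/2) has the same sign as -2 < 0, so this is a local maximum.
f(1/2) = (2)·e^(1/2) ≈ 3.2974.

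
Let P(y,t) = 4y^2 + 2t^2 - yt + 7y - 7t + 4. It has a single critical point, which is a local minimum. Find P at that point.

∂P/∂y = 8y - t + 7 = 0 and ∂P/∂t = -y + 4t - 7 = 0, so (y, t) = (-21/31, 49/31).
The Hessian has P_{yy} = 8, P_{tt} = 4, P_{yt} = -1, giving D = 31 > 0 with P_{yy} > 0, so the point is a local minimum.
P(-21/31, 49/31) = -121/31.

-121/31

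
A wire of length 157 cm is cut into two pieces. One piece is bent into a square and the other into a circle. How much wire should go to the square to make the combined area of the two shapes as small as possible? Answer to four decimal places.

Let x be the length used for the square. Square side x/4; circle radius (157−x)/(2π).
A(x) = (x/4)² + π·((157−x)/(2π))² = x²/16 + (157−x)²/(4π) for 0 ≤ x ≤ 157. A'(x) = x/8 − (157−x)/(2π) = 0 gives x = 4·157/(π+4) ≈ 87.9356.
A'' = 1/8 + 1/(2π) > 0, so this gives the minimum combined area; x ≈ 87.9356 cm to the square.

87.9356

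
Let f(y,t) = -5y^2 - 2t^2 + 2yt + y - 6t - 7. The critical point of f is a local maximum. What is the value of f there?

-41/18

∂f/∂y = -10y + 2t + 1 = 0 and ∂f/∂t = 2y - 4t - 6 = 0, so (y, t) = (-2/9, -29/18).
The Hessian has f_{yy} = -10, f_{tt} = -4, f_{yt} = 2, giving D = 36 > 0 with f_{yy} < 0, so the point is a local maximum.
f(-2/9, -29/18) = -41/18.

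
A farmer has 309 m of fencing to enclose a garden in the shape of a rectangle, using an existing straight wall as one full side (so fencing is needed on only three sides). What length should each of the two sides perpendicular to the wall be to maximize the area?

309/4

Let the sides perpendicular to the wall have length x and the parallel side y, so 2x + y = 309 and the area is A = xy = x(309 − 2x).
A'(x) = 309 − 4x = 0 gives x = 309/4, and A''(x) = −4 < 0 confirms a maximum.
Then y = 309 − 2·309/4 = 309/2 and A = 95481/8.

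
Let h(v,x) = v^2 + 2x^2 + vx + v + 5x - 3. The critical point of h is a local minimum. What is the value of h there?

∂h/∂v = 2v + x + 1 = 0 and ∂h/∂x = v + 4x + 5 = 0, so (v, x) = (1/7, -9/7).
The Hessian has h_{vv} = 2, h_{xx} = 4, h_{vx} = 1, giving D = 7 > 0 with h_{vv} > 0, so the point is a local minimum.
h(1/7, -9/7) = -43/7.

-43/7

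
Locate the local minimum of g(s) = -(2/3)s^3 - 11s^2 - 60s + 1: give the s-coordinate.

-6

g'(s) = -2s^2 - 22s - 60 = 0 at s = -6, -5.
g''(s) = -4s - 22. g''(-6) = 2 > 0 ⇒ local minimum; g''(-5) = -2 < 0 ⇒ local maximum.
The local minimum is g(-6) = 109.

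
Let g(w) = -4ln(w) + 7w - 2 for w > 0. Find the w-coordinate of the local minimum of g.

4/7

g'(w) = -4/w + 7 = 0 gives w = 4/7.
g''(w) = 4/w², which is positive for w > 0, so this is a local minimum.
g(4/7) = -4·ln(4/7) + 4 - 2 ≈ 4.2385.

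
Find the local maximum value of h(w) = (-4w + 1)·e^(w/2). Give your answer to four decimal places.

3.3349

Differentiating with the product rule gives h'(w) = (-2w - 7/2)·e^(w/2). Since e^(w/2) > 0, the only critical point is w = -7/4.
h''(-7/4) has the same sign as -2 < 0, so this is a local maximum.
h(-7/4) = (8)·e^(-7/8) ≈ 3.3349.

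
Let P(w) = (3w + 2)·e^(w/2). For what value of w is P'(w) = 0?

-8/3

By the product rule, P'(w) = ((3/2)w + 4)·e^(w/2). Since e^(w/2) > 0, the only critical point is w = -8/3.
P''(-8/3) has the same sign as 3/2 > 0, so this is a local minimum.
P(-8/3) = (-6)·e^(-4/3) ≈ -1.5816.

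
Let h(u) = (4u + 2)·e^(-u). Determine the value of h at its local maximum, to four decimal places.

Differentiating with the product rule gives h'(u) = (-4u + 2)·e^(-u). Since e^(-u) > 0, the only critical point is u = 1/2.
h''(1/2) has the same sign as -4 < 0, so this is a local maximum.
h(1/2) = (4)·e^(-1/2) ≈ 2.4261.

2.4261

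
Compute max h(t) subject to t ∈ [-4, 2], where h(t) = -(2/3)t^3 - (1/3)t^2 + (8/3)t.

h'(t) = -2t^2 - (2/3)t + 8/3, which vanishes at t = -4/3 and t = 1.
Evaluating at the critical points and endpoints: h(-4) = 80/3, h(-4/3) = -208/81, h(1) = 5/3, h(2) = -4/3.
The maximum over the interval is 80/3, attained at t = -4.

80/3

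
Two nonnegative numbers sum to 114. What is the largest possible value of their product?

With x + y = 114, the product is P(x) = x(114 − x).
P'(x) = 114 − 2x = 0 gives x = 57; P'' = −2 < 0, so this is the maximum.
P = 57·57 = 3249.

3249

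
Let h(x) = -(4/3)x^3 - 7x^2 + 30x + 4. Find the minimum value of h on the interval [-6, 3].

-463/3

The derivative is -4x^2 - 14x + 30, which vanishes at x = -5 and x = 3/2.
Compare values at every candidate in [-6, 3]: h(-6) = -140, h(-5) = -463/3, h(3/2) = 115/4, h(3) = -5.
Hence the absolute minimum is -463/3 at x = -5.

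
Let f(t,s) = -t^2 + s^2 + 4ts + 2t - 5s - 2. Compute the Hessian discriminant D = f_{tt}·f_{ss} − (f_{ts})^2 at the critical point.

-20

∂f/∂t = -2t + 4s + 2 = 0 and ∂f/∂s = 4t + 2s - 5 = 0, so (t, s) = (6/5, 1/10).
The Hessian has f_{tt} = -2, f_{ss} = 2, f_{ts} = 4, giving D = -20 < 0, so the point is a saddle point.
D = (-2)·(2) − (4)^2 = -20.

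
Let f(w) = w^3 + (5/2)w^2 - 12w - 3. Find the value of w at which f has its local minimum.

4/3

Critical points: f'(w) = 3w^2 + 5w - 12 vanishes at w = -3, 4/3.
Second-derivative test with f''(w) = 6w + 5: f''(-3) = -13 < 0 ⇒ local maximum; f''(4/3) = 13 > 0 ⇒ local minimum.
The local minimum is f(4/3) = -329/27.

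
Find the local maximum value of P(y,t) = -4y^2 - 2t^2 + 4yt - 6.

∂P/∂y = -8y + 4t = 0 and ∂P/∂t = 4y - 4t = 0, so (y, t) = (0, 0).
The Hessian has P_{yy} = -8, P_{tt} = -4, P_{yt} = 4, giving D = 16 > 0 with P_{yy} < 0, so the point is a local maximum.
P(0, 0) = -6.

-6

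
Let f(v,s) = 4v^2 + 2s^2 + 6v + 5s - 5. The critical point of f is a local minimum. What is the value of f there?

∂f/∂v = 8v + 6 = 0 and ∂f/∂s = 4s + 5 = 0, so (v, s) = (-3/4, -5/4).
The Hessian has f_{vv} = 8, f_{ss} = 4, f_{vs} = 0, giving D = 32 > 0 with f_{vv} > 0, so the point is a local minimum.
f(-3/4, -5/4) = -83/8.

-83/8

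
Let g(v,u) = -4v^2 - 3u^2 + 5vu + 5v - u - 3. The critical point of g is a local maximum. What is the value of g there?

-15/23

∂g/∂v = -8v + 5u + 5 = 0 and ∂g/∂u = 5v - 6u - 1 = 0, so (v, u) = (25/23, 17/23).
The Hessian has g_{vv} = -8, g_{uu} = -6, g_{vu} = 5, giving D = 23 > 0 with g_{vv} < 0, so the point is a local maximum.
g(25/23, 17/23) = -15/23.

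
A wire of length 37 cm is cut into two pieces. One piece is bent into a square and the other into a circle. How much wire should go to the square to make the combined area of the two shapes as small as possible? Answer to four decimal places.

Let x be the length used for the square. Square side x/4; circle radius (37−x)/(2π).
A(x) = (x/4)² + π·((37−x)/(2π))² = x²/16 + (37−x)²/(4π) for 0 ≤ x ≤ 37. A'(x) = x/8 − (37−x)/(2π) = 0 gives x = 4·37/(π+4) ≈ 20.7237.
A'' = 1/8 + 1/(2π) > 0, so this gives the minimum combined area; x ≈ 20.7237 cm to the square.

20.7237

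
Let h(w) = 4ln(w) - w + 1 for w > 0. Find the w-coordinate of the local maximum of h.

4

h'(w) = 4/w − 1 = 0 gives w = 4.
h''(w) = -4/w², which is negative for w > 0, so this is a local maximum.
h(4) = 4·ln(4) - 4 + 1 ≈ 2.5452.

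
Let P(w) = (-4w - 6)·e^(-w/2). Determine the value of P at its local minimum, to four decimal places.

-6.2304

By the product rule, P'(w) = (2w - 1)·e^(-w/2). Since e^(-w/2) > 0, the only critical point is w = 1/2.
P''(1/2) has the same sign as 2 > 0, so this is a local minimum.
P(1/2) = (-8)·e^(-1/4) ≈ -6.2304.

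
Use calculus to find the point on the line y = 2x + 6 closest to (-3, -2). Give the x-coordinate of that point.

Minimize D(x)^2 = (x + 3)^2 + (2x + 8)^2.
d/dx[D^2] = 2(x + 3) + 2·2·(2x + 8) = 0 ⇒ x = -19/5.
Then y = -8/5 and the distance is √(4/5) ≈ 0.8944.

-19/5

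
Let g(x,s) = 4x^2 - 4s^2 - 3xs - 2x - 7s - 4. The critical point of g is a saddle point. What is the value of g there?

-70/73

∂g/∂x = 8x - 3s - 2 = 0 and ∂g/∂s = -3x - 8s - 7 = 0, so (x, s) = (-5/73, -62/73).
The Hessian has g_{xx} = 8, g_{ss} = -8, g_{xs} = -3, giving D = -73 < 0, so the point is a saddle point.
g(-5/73, -62/73) = -70/73.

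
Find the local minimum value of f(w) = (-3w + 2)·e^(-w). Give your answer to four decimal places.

-0.5666

Differentiating with the product rule gives f'(w) = (3w - 5)·e^(-w). Since e^(-w) > 0, the only critical point is w = 5/3.
f''(5/3) has the same sign as 3 > 0, so this is a local minimum.
f(5/3) = (-3)·e^(-5/3) ≈ -0.5666.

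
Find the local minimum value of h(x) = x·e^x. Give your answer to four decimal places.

-0.3679

Differentiating with the product rule gives h'(x) = (x + 1)·e^x. Since e^x > 0, the only critical point is x = -1.
h''(-1) has the same sign as 1 > 0, so this is a local minimum.
h(-1) = (-1)·e^(-1) ≈ -0.3679.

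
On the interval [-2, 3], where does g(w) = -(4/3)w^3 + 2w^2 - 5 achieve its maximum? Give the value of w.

-2

The derivative is -4w^2 + 4w, which vanishes at w = 0 and w = 1.
Evaluating at the critical points and endpoints: g(-2) = 41/3,  g(0) = -5,  g(1) = -13/3,  g(3) = -23.
Hence the absolute maximum is 41/3 at w = -2.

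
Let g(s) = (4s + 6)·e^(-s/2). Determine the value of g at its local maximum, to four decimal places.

6.2304

By the product rule, g'(s) = (-2s + 1)·e^(-s/2). Since e^(-s/2) > 0, the only critical point is s = 1/2.
g''(1/2) has the same sign as -2 < 0, so this is a local maximum.
g(1/2) = (8)·e^(-1/4) ≈ 6.2304.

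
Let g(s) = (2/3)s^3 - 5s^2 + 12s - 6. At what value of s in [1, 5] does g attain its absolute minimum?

1

Differentiating, g'(s) = 2s^2 - 10s + 12; which vanishes at s = 2 and s = 3.
Evaluating at the critical points and endpoints: g(1) = 5/3, g(2) = 10/3, g(3) = 3, g(5) = 37/3.
The minimum over the interval is 5/3, attained at s = 1.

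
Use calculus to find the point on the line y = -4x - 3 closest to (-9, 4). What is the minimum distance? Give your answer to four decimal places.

Minimize D(x)^2 = (x + 9)^2 + (-4x - 7)^2.
d/dx[D^2] = 2(x + 9) + 2·(-4)·(-4x - 7) = 0 ⇒ x = -37/17.
Then y = 97/17 and the distance is √(841/17) ≈ 7.0335.

7.0335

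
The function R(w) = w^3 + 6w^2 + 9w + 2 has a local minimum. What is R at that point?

-2

Critical points: R'(w) = 3w^2 + 12w + 9 vanishes at w = -3, -1.
Since R''(w) = 6w + 12, we get R''(-3) = -6 < 0 ⇒ local maximum; R''(-1) = 6 > 0 ⇒ local minimum.
The local minimum is R(-1) = -2.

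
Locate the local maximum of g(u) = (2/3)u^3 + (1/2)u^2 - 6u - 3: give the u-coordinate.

-2

g'(u) = 2u^2 + u - 6 = 0 at u = -2, 3/2.
g''(u) = 4u + 1. g''(-2) = -7 < 0 ⇒ local maximum; g''(3/2) = 7 > 0 ⇒ local minimum.
Thus g has its local maximum at u = -2, with value 17/3.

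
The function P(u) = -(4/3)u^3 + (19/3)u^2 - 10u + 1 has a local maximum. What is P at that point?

-344/81

P'(u) = -4u^2 + (38/3)u - 10. Setting P'(u) = 0 gives u ∈ {3/2, 5/3}.
P''(u) = -8u + 38/3. P''(3/2) = 2/3 > 0 ⇒ local minimum; P''(5/3) = -2/3 < 0 ⇒ local maximum.
The local maximum is P(5/3) = -344/81.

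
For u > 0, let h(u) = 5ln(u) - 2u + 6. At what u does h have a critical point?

5/2

h'(u) = 5/u − 2 = 0 gives u = 5/2.
h''(u) = -5/u², which is negative for u > 0, so this is a local maximum.
h(5/2) = 5·ln(5/2) - 5 + 6 ≈ 5.5815.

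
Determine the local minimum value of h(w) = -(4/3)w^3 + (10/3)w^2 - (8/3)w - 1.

-137/81

Critical points: h'(w) = -4w^2 + (20/3)w - 8/3 vanishes at w = 2/3, 1.
Second-derivative test with h''(w) = -8w + 20/3: h''(2/3) = 4/3 > 0 ⇒ local minimum; h''(1) = -4/3 < 0 ⇒ local maximum.
Thus h has its local minimum at w = 2/3, with value -137/81.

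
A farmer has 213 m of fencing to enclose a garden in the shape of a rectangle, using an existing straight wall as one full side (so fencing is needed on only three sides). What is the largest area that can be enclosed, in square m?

Let the sides perpendicular to the wall have length x and the parallel side y, so 2x + y = 213 and the area is A = xy = x(213 − 2x).
A'(x) = 213 − 4x = 0 gives x = 213/4, and A''(x) = −4 < 0 confirms a maximum.
Then y = 213 − 2·213/4 = 213/2 and A = 45369/8.

45369/8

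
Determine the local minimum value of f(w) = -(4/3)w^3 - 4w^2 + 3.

Critical points: f'(w) = -4w^2 - 8w vanishes at w = -2, 0.
Since f''(w) = -8w - 8, we get f''(-2) = 8 > 0 ⇒ local minimum; f''(0) = -8 < 0 ⇒ local maximum.
Thus f has its local minimum at w = -2, with value -7/3.

-7/3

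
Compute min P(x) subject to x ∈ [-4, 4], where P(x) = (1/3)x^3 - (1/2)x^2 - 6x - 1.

P'(x) = x^2 - x - 6, which vanishes at x = -2 and x = 3.
Candidates: P(-4) = -19/3; P(-2) = 19/3; P(3) = -29/2; P(4) = -35/3.
Hence the absolute minimum is -29/2 at x = 3.

-29/2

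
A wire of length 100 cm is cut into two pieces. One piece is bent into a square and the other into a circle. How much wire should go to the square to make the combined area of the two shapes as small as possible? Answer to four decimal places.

Let x be the length used for the square. Square side x/4; circle radius (100−x)/(2π).
A(x) = (x/4)² + π·((100−x)/(2π))² = x²/16 + (100−x)²/(4π) for 0 ≤ x ≤ 100. A'(x) = x/8 − (100−x)/(2π) = 0 gives x = 4·100/(π+4) ≈ 56.0099.
A'' = 1/8 + 1/(2π) > 0, so this gives the minimum combined area; x ≈ 56.0099 cm to the square.

56.0099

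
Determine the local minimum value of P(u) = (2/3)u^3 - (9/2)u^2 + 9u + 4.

P'(u) = 2u^2 - 9u + 9. Setting P'(u) = 0 gives u ∈ {3/2, 3}.
Second-derivative test with P''(u) = 4u - 9: P''(3/2) = -3 < 0 ⇒ local maximum; P''(3) = 3 > 0 ⇒ local minimum.
Thus P has its local minimum at u = 3, with value 17/2.

17/2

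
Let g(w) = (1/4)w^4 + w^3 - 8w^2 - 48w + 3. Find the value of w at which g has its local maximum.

g'(w) = w^3 + 3w^2 - 16w - 48 = 0 at w = -4, -3, 4.
Second-derivative test with g''(w) = 3w^2 + 6w - 16: g''(-4) = 8 > 0 ⇒ local minimum; g''(-3) = -7 < 0 ⇒ local maximum; g''(4) = 56 > 0 ⇒ local minimum.
Thus g has its local maximum at w = -3, with value 273/4.

-3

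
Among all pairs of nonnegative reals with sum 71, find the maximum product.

With x + y = 71, the product is P(x) = x(71 − x).
P'(x) = 71 − 2x = 0 gives x = 71/2; P'' = −2 < 0, so this is the maximum.
P = 71/2·71/2 = 5041/4.

5041/4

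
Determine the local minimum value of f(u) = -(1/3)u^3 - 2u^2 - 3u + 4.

f'(u) = -u^2 - 4u - 3 = 0 at u = -3, -1.
f''(u) = -2u - 4. f''(-3) = 2 > 0 ⇒ local minimum; f''(-1) = -2 < 0 ⇒ local maximum.
So the local minimum value is f(-3) = 4.

4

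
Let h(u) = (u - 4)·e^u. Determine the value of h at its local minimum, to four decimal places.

By the product rule, h'(u) = (u - 3)·e^u. Since e^u > 0, the only critical point is u = 3.
h''(3) has the same sign as 1 > 0, so this is a local minimum.
h(3) = (-1)·e^(3) ≈ -20.0855.

-20.0855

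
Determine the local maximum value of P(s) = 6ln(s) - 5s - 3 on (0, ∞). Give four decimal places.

-7.9061

P'(s) = 6/s − 5 = 0 gives s = 6/5.
P''(s) = -6/s², which is negative for s > 0, so this is a local maximum.
P(6/5) = 6·ln(6/5) - 6 - 3 ≈ -7.9061.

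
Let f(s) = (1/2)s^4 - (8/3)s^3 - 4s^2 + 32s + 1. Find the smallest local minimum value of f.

-149/3

f'(s) = 2s^3 - 8s^2 - 8s + 32 = 0 at s = -2, 2, 4.
f''(s) = 6s^2 - 16s - 8. f''(-2) = 48 > 0 ⇒ local minimum; f''(2) = -16 < 0 ⇒ local maximum; f''(4) = 24 > 0 ⇒ local minimum.
Thus f has its smallest local minimum at s = -2, with value -149/3.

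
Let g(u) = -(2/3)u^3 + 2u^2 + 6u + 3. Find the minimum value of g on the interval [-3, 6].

g'(u) = -2u^2 + 4u + 6, which vanishes at u = -1 and u = 3.
Compare values at every candidate in [-3, 6]: g(-3) = 21; g(-1) = -1/3; g(3) = 21; g(6) = -33.
So the minimum is g(6) = -33.

-33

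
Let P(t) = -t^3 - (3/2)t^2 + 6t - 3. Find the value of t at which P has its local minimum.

P'(t) = -3t^2 - 3t + 6. Setting P'(t) = 0 gives t ∈ {-2, 1}.
Second-derivative test with P''(t) = -6t - 3: P''(-2) = 9 > 0 ⇒ local minimum; P''(1) = -9 < 0 ⇒ local maximum.
So the local minimum value is P(-2) = -13.

-2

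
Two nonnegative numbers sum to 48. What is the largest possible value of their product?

576

With x + y = 48, the product is P(x) = x(48 − x).
P'(x) = 48 − 2x = 0 gives x = 24; P'' = −2 < 0, so this is the maximum.
P = 24·24 = 576.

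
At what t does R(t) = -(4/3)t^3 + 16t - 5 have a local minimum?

-2

R'(t) = -4t^2 + 16. Setting R'(t) = 0 gives t ∈ {-2, 2}.
R''(t) = -8t. R''(-2) = 16 > 0 ⇒ local minimum; R''(2) = -16 < 0 ⇒ local maximum.
The local minimum is R(-2) = -79/3.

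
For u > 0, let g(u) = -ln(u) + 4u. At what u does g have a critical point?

g'(u) = -1/u + 4 = 0 gives u = 1/4.
g''(u) = 1/u², which is positive for u > 0, so this is a local minimum.
g(1/4) = -1·ln(1/4) + 1 ≈ 2.3863.

1/4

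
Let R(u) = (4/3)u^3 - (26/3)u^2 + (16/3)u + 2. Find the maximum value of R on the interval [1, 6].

10

R'(u) = 4u^2 - (52/3)u + 16/3, whose only zero in [1, 6] is u = 4.
Evaluating at the critical points and endpoints: R(1) = 0,  R(4) = -30,  R(6) = 10.
So the maximum is R(6) = 10.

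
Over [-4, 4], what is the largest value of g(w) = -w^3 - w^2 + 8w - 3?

13

The derivative is -3w^2 - 2w + 8, which vanishes at w = -2 and w = 4/3.
Compare values at every candidate in [-4, 4]: g(-4) = 13,  g(-2) = -15,  g(4/3) = 95/27,  g(4) = -51.
The maximum over the interval is 13, attained at w = -4.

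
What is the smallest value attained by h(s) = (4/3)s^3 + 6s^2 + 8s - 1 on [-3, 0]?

-7

The derivative is 4s^2 + 12s + 8, which vanishes at s = -2 and s = -1.
Candidates: h(-3) = -7; h(-2) = -11/3; h(-1) = -13/3; h(0) = -1.
Hence the absolute minimum is -7 at s = -3.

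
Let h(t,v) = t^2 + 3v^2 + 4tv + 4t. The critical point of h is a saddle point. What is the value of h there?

12

∂h/∂t = 2t + 4v + 4 = 0 and ∂h/∂v = 4t + 6v = 0, so (t, v) = (6, -4).
The Hessian has h_{tt} = 2, h_{vv} = 6, h_{tv} = 4, giving D = -4 < 0, so the point is a saddle point.
h(6, -4) = 12.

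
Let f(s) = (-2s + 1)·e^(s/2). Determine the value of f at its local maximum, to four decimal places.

By the product rule, f'(s) = (-s - 3/2)·e^(s/2). Since e^(s/2) > 0, the only critical point is s = -3/2.
f''(-3/2) has the same sign as -1 < 0, so this is a local maximum.
f(-3/2) = (4)·e^(-3/4) ≈ 1.8895.

1.8895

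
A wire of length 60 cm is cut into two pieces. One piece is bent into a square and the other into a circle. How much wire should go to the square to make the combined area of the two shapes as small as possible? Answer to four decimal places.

33.6059

Let x be the length used for the square. Square side x/4; circle radius (60−x)/(2π).
A(x) = (x/4)² + π·((60−x)/(2π))² = x²/16 + (60−x)²/(4π) for 0 ≤ x ≤ 60. A'(x) = x/8 − (60−x)/(2π) = 0 gives x = 4·60/(π+4) ≈ 33.6059.
A'' = 1/8 + 1/(2π) > 0, so this gives the minimum combined area; x ≈ 33.6059 cm to the square.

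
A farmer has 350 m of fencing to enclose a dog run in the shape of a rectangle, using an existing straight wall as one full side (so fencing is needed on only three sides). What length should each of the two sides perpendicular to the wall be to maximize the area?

Let the sides perpendicular to the wall have length x and the parallel side y, so 2x + y = 350 and the area is A = xy = x(350 − 2x).
A'(x) = 350 − 4x = 0 gives x = 175/2, and A''(x) = −4 < 0 confirms a maximum.
Then y = 350 − 2·175/2 = 175 and A = 30625/2.

175/2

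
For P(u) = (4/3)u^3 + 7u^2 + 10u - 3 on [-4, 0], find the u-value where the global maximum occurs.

0

Differentiating, P'(u) = 4u^2 + 14u + 10; which vanishes at u = -5/2 and u = -1.
Compare values at every candidate in [-4, 0]: P(-4) = -49/3; P(-5/2) = -61/12; P(-1) = -22/3; P(0) = -3.
Hence the absolute maximum is -3 at u = 0.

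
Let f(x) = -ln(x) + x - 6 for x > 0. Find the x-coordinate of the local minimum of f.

f'(x) = -1/x + 1 = 0 gives x = 1.
f''(x) = 1/x², which is positive for x > 0, so this is a local minimum.
f(1) = -1·ln(1) + 1 - 6 ≈ -5.0000.

1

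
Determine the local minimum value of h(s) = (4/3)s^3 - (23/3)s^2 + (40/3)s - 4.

h'(s) = 4s^2 - (46/3)s + 40/3. Setting h'(s) = 0 gives s ∈ {4/3, 5/2}.
Since h''(s) = 8s - 46/3, we get h''(4/3) = -14/3 < 0 ⇒ local maximum; h''(5/2) = 14/3 > 0 ⇒ local minimum.
The local minimum is h(5/2) = 9/4.

9/4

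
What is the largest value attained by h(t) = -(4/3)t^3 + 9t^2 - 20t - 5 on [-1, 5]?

h'(t) = -4t^2 + 18t - 20, which vanishes at t = 2 and t = 5/2.
Evaluating at the critical points and endpoints: h(-1) = 76/3; h(2) = -59/3; h(5/2) = -235/12; h(5) = -140/3.
So the maximum is h(-1) = 76/3.

76/3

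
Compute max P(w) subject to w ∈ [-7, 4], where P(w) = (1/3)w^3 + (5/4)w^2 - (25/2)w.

Differentiating, P'(w) = w^2 + (5/2)w - 25/2; which vanishes at w = -5 and w = 5/2.
Evaluating at the critical points and endpoints: P(-7) = 413/12; P(-5) = 625/12; P(5/2) = -875/48; P(4) = -26/3.
Hence the absolute maximum is 625/12 at w = -5.

625/12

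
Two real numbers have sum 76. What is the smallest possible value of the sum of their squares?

With a + b = 76, a^2 + b^2 = a^2 + (76 − a)^2.
The derivative 2a − 2(76 − a) = 4a − 152 vanishes at a = 38; second derivative 4 > 0, a minimum.
The minimum is 2·(38)^2 = 2888.

2888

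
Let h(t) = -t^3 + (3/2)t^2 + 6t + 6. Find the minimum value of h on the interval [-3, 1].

5/2

The derivative is -3t^2 + 3t + 6, whose only zero in [-3, 1] is t = -1.
Compare values at every candidate in [-3, 1]: h(-3) = 57/2,  h(-1) = 5/2,  h(1) = 25/2.
The minimum over the interval is 5/2, attained at t = -1.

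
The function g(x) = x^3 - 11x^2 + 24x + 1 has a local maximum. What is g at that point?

g'(x) = 3x^2 - 22x + 24 = 0 at x = 4/3, 6.
g''(x) = 6x - 22. g''(4/3) = -14 < 0 ⇒ local maximum; g''(6) = 14 > 0 ⇒ local minimum.
So the local maximum value is g(4/3) = 427/27.

427/27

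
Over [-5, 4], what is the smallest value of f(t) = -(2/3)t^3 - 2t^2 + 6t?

The derivative is -2t^2 - 4t + 6, which vanishes at t = -3 and t = 1.
Evaluating at the critical points and endpoints: f(-5) = 10/3; f(-3) = -18; f(1) = 10/3; f(4) = -152/3.
The minimum over the interval is -152/3, attained at t = 4.

-152/3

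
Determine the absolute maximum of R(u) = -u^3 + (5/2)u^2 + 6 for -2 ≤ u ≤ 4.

R'(u) = -3u^2 + 5u, which vanishes at u = 0 and u = 5/3.
Compare values at every candidate in [-2, 4]: R(-2) = 24,  R(0) = 6,  R(5/3) = 449/54,  R(4) = -18.
Hence the absolute maximum is 24 at u = -2.

24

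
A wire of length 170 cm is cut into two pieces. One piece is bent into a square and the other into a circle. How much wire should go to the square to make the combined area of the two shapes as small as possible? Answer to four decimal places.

Let x be the length used for the square. Square side x/4; circle radius (170−x)/(2π).
A(x) = (x/4)² + π·((170−x)/(2π))² = x²/16 + (170−x)²/(4π) for 0 ≤ x ≤ 170. A'(x) = x/8 − (170−x)/(2π) = 0 gives x = 4·170/(π+4) ≈ 95.2169.
A'' = 1/8 + 1/(2π) > 0, so this gives the minimum combined area; x ≈ 95.2169 cm to the square.

95.2169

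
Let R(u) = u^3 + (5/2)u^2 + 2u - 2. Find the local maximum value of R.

-5/2

Critical points: R'(u) = 3u^2 + 5u + 2 vanishes at u = -1, -2/3.
Since R''(u) = 6u + 5, we get R''(-1) = -1 < 0 ⇒ local maximum; R''(-2/3) = 1 > 0 ⇒ local minimum.
The local maximum is R(-1) = -5/2.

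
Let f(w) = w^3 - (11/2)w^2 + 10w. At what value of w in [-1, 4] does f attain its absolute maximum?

f'(w) = 3w^2 - 11w + 10, which vanishes at w = 5/3 and w = 2.
Compare values at every candidate in [-1, 4]: f(-1) = -33/2, f(5/3) = 325/54, f(2) = 6, f(4) = 16.
Hence the absolute maximum is 16 at w = 4.

4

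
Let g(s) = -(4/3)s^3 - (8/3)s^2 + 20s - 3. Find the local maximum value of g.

1357/81

g'(s) = -4s^2 - (16/3)s + 20 = 0 at s = -3, 5/3.
Since g''(s) = -8s - 16/3, we get g''(-3) = 56/3 > 0 ⇒ local minimum; g''(5/3) = -56/3 < 0 ⇒ local maximum.
So the local maximum value is g(5/3) = 1357/81.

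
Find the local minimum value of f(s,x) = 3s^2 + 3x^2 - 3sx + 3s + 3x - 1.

-4

∂f/∂s = 6s - 3x + 3 = 0 and ∂f/∂x = -3s + 6x + 3 = 0, so (s, x) = (-1, -1).
The Hessian has f_{ss} = 6, f_{xx} = 6, f_{sx} = -3, giving D = 27 > 0 with f_{ss} > 0, so the point is a local minimum.
f(-1, -1) = -4.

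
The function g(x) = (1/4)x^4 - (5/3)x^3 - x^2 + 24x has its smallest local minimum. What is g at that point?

g'(x) = x^3 - 5x^2 - 2x + 24 = 0 at x = -2, 3, 4.
Since g''(x) = 3x^2 - 10x - 2, we get g''(-2) = 30 > 0 ⇒ local minimum; g''(3) = -5 < 0 ⇒ local maximum; g''(4) = 6 > 0 ⇒ local minimum.
So the smallest local minimum value is g(-2) = -104/3.

-104/3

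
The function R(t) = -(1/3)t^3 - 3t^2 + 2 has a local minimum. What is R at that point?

R'(t) = -t^2 - 6t. Setting R'(t) = 0 gives t ∈ {-6, 0}.
Second-derivative test with R''(t) = -2t - 6: R''(-6) = 6 > 0 ⇒ local minimum; R''(0) = -6 < 0 ⇒ local maximum.
Thus R has its local minimum at t = -6, with value -34.

-34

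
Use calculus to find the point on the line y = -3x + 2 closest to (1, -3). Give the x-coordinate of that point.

Minimize D(x)^2 = (x - 1)^2 + (-3x + 5)^2.
d/dx[D^2] = 2(x - 1) + 2·(-3)·(-3x + 5) = 0 ⇒ x = 8/5.
Then y = -14/5 and the distance is √(2/5) ≈ 0.6325.

8/5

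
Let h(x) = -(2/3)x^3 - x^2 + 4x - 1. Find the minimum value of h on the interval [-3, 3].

h'(x) = -2x^2 - 2x + 4, which vanishes at x = -2 and x = 1.
Compare values at every candidate in [-3, 3]: h(-3) = -4; h(-2) = -23/3; h(1) = 4/3; h(3) = -16.
Hence the absolute minimum is -16 at x = 3.

-16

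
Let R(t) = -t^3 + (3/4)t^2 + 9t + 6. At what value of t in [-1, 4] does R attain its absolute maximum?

The derivative is -3t^2 + (3/2)t + 9, whose only zero in [-1, 4] is t = 2.
Evaluating at the critical points and endpoints: R(-1) = -5/4; R(2) = 19; R(4) = -10.
The maximum over the interval is 19, attained at t = 2.

2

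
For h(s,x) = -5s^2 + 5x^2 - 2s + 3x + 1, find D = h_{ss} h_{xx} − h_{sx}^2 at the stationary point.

-100

∂h/∂s = -10s - 2 = 0 and ∂h/∂x = 10x + 3 = 0, so (s, x) = (-1/5, -3/10).
The Hessian has h_{ss} = -10, h_{xx} = 10, h_{sx} = 0, giving D = -100 < 0, so the point is a saddle point.
D = (-10)·(10) − (0)^2 = -100.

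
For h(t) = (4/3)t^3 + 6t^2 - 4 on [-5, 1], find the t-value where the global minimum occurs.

-5

h'(t) = 4t^2 + 12t, which vanishes at t = -3 and t = 0.
Compare values at every candidate in [-5, 1]: h(-5) = -62/3,  h(-3) = 14,  h(0) = -4,  h(1) = 10/3.
So the minimum is h(-5) = -62/3.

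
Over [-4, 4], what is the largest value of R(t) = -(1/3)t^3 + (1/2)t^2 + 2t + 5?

79/3

The derivative is -t^2 + t + 2, which vanishes at t = -1 and t = 2.
Evaluating at the critical points and endpoints: R(-4) = 79/3,  R(-1) = 23/6,  R(2) = 25/3,  R(4) = -1/3.
The maximum over the interval is 79/3, attained at t = -4.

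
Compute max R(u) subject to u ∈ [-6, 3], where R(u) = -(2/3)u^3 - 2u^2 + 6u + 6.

The derivative is -2u^2 - 4u + 6, which vanishes at u = -3 and u = 1.
Compare values at every candidate in [-6, 3]: R(-6) = 42; R(-3) = -12; R(1) = 28/3; R(3) = -12.
The maximum over the interval is 42, attained at u = -6.

42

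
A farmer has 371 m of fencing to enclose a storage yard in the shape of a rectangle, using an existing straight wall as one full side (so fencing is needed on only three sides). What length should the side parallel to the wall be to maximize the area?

Let the sides perpendicular to the wall have length x and the parallel side y, so 2x + y = 371 and the area is A = xy = x(371 − 2x).
A'(x) = 371 − 4x = 0 gives x = 371/4, and A''(x) = −4 < 0 confirms a maximum.
Then y = 371 − 2·371/4 = 371/2 and A = 137641/8.

371/2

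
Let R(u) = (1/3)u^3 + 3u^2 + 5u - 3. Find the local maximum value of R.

16/3

R'(u) = u^2 + 6u + 5 = 0 at u = -5, -1.
R''(u) = 2u + 6. R''(-5) = -4 < 0 ⇒ local maximum; R''(-1) = 4 > 0 ⇒ local minimum.
Thus R has its local maximum at u = -5, with value 16/3.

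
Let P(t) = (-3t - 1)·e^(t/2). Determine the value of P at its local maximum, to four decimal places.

1.8684

P'(t) = (-3)·e^(t/2) + (-3t - 1)·(1/2)·e^(t/2) = (-(3/2)t - 7/2)·e^(t/2). Since e^(t/2) > 0, the only critical point is t = -7/3.
P''(-7/3) has the same sign as -3/2 < 0, so this is a local maximum.
P(-7/3) = (6)·e^(-7/6) ≈ 1.8684.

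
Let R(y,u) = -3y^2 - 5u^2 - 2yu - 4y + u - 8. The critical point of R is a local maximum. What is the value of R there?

∂R/∂y = -6y - 2u - 4 = 0 and ∂R/∂u = -2y - 10u + 1 = 0, so (y, u) = (-3/4, 1/4).
The Hessian has R_{yy} = -6, R_{uu} = -10, R_{yu} = -2, giving D = 56 > 0 with R_{yy} < 0, so the point is a local maximum.
R(-3/4, 1/4) = -51/8.

-51/8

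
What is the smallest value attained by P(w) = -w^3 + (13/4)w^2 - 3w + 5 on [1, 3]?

P'(w) = -3w^2 + (13/2)w - 3, whose only zero in [1, 3] is w = 3/2.
Candidates: P(1) = 17/4, P(3/2) = 71/16, P(3) = -7/4.
So the minimum is P(3) = -7/4.

-7/4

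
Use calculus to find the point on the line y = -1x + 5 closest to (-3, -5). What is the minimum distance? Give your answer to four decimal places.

Minimize D(x)^2 = (x + 3)^2 + (-x + 10)^2.
d/dx[D^2] = 2(x + 3) + 2·(-1)·(-x + 10) = 0 ⇒ x = 7/2.
Then y = 3/2 and the distance is √(169/2) ≈ 9.1924.

9.1924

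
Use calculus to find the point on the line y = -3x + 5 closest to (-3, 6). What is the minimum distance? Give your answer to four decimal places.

2.5298

Minimize D(x)^2 = (x + 3)^2 + (-3x - 1)^2.
d/dx[D^2] = 2(x + 3) + 2·(-3)·(-3x - 1) = 0 ⇒ x = -3/5.
Then y = 34/5 and the distance is √(32/5) ≈ 2.5298.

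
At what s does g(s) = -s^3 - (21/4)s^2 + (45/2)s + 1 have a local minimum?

-5

Critical points: g'(s) = -3s^2 - (21/2)s + 45/2 vanishes at s = -5, 3/2.
Second-derivative test with g''(s) = -6s - 21/2: g''(-5) = 39/2 > 0 ⇒ local minimum; g''(3/2) = -39/2 < 0 ⇒ local maximum.
Thus g has its local minimum at s = -5, with value -471/4.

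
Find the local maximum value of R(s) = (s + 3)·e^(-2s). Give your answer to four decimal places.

74.2066

By the product rule, R'(s) = (-2s - 5)·e^(-2s). Since e^(-2s) > 0, the only critical point is s = -5/2.
R''(-5/2) has the same sign as -2 < 0, so this is a local maximum.
R(-5/2) = (1/2)·e^(5) ≈ 74.2066.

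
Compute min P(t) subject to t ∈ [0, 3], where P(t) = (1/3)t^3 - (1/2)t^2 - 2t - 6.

Differentiating, P'(t) = t^2 - t - 2; whose only zero in [0, 3] is t = 2.
Evaluating at the critical points and endpoints: P(0) = -6,  P(2) = -28/3,  P(3) = -15/2.
Hence the absolute minimum is -28/3 at t = 2.

-28/3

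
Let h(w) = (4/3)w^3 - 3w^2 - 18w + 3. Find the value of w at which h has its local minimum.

h'(w) = 4w^2 - 6w - 18. Setting h'(w) = 0 gives w ∈ {-3/2, 3}.
h''(w) = 8w - 6. h''(-3/2) = -18 < 0 ⇒ local maximum; h''(3) = 18 > 0 ⇒ local minimum.
The local minimum is h(3) = -42.

3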